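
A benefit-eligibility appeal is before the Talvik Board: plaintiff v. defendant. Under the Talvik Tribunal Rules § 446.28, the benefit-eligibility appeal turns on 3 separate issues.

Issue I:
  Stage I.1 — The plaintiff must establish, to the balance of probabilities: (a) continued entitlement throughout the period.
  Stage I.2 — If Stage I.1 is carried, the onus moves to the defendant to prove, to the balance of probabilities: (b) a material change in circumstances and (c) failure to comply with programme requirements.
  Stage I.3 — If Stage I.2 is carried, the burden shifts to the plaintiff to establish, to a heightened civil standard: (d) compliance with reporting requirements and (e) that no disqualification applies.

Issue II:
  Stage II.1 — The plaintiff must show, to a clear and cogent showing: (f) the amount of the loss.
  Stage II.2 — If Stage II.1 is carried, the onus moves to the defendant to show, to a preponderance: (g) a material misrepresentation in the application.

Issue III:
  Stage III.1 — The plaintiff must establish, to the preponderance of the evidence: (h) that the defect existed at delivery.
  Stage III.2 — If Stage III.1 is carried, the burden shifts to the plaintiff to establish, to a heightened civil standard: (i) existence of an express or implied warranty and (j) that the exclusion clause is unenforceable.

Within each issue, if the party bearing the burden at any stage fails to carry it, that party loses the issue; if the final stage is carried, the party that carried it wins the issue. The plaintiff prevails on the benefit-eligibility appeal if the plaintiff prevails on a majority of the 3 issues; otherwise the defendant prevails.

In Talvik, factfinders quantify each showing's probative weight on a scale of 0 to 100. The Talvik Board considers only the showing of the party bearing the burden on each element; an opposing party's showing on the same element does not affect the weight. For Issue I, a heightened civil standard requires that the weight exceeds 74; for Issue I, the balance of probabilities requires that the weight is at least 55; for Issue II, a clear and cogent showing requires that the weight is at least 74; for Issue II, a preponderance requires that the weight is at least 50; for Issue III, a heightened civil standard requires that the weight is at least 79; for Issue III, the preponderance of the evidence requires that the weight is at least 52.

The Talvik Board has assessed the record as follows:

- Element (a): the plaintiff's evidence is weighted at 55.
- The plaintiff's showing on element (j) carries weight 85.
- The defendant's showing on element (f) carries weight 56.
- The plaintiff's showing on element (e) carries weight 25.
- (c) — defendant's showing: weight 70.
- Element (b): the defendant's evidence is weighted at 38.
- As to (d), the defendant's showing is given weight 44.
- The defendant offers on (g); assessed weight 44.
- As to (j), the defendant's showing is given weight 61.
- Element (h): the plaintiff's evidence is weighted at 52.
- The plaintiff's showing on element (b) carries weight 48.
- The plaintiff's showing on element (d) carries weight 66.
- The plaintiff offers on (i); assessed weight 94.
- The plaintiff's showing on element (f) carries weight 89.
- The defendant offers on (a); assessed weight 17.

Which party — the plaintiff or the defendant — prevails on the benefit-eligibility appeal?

— Issue I —
Stage I.1 — burden on plaintiff; standard: the balance of probabilities (weight is at least 55).
    (a): 55 (defendant's 17 disregarded) ≥ 55 [met]
  The plaintiff carries Stage I.1; the defendant now bears the burden.
Stage I.2 — burden on defendant; standard: the balance of probabilities (weight is at least 55).
    (b): 38 (plaintiff's 48 disregarded) < 55 [not met]
    (c): 70 ≥ 55 [met]
  Stage I.2 not carried; the defendant fails its burden.
So the plaintiff prevails on this issue.
— Issue II —
Stage II.1 (plaintiff, a clear and cogent showing, weight is at least 74): (f) 89 (defendant's 56 disregarded) ≥ 74 — meets.
  Stage II.1 is satisfied; the onus moves to the defendant.
Stage II.2 (defendant, a preponderance, weight is at least 50): (g) 44 < 50 — fails.
  Stage II.2 not carried; the defendant fails its burden.
The analysis ends at Stage II.2; the plaintiff prevails on this issue.
— Issue III —
Stage III.1 (plaintiff, the preponderance of the evidence, weight is at least 52): (h) 52 ≥ 52 — meets.
  Stage III.1 carried; the burden remains with the plaintiff.
Stage III.2 (plaintiff, a heightened civil standard, weight is at least 79): (i) 94 ≥ 79 — meets; (j) 85 (defendant's 61 disregarded) ≥ 79 — meets.
  All elements met at the final stage.
All stages carried — the plaintiff prevails on this issue.
Per-issue: Issue I → plaintiff; Issue II → plaintiff; Issue III → plaintiff. The plaintiff must prevail on a majority of issues; overall, the plaintiff prevails.

plaintiff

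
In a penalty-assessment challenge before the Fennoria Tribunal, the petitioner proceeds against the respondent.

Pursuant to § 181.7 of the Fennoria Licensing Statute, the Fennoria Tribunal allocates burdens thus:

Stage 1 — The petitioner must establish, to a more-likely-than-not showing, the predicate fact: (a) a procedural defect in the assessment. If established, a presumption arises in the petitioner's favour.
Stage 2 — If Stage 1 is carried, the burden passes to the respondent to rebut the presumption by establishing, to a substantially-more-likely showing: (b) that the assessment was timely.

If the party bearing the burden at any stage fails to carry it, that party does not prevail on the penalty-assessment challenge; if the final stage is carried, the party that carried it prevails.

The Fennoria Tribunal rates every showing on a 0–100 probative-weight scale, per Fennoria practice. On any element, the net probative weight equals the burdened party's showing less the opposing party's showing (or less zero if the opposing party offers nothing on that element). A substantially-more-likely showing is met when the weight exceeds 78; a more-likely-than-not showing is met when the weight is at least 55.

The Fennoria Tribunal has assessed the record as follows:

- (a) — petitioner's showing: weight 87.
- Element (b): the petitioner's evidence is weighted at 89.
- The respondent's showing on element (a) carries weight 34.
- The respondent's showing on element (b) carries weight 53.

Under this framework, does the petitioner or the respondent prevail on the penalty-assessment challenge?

respondent

At Stage 1 the petitioner must meet a more-likely-than-not showing (weight is at least 55): on (a) the weight is 87 less the opposing 34 gives net 53, which does not reach 55, so (a) does not meet the standard.
  Stage 1 not carried; the petitioner fails its burden.
So the respondent prevails.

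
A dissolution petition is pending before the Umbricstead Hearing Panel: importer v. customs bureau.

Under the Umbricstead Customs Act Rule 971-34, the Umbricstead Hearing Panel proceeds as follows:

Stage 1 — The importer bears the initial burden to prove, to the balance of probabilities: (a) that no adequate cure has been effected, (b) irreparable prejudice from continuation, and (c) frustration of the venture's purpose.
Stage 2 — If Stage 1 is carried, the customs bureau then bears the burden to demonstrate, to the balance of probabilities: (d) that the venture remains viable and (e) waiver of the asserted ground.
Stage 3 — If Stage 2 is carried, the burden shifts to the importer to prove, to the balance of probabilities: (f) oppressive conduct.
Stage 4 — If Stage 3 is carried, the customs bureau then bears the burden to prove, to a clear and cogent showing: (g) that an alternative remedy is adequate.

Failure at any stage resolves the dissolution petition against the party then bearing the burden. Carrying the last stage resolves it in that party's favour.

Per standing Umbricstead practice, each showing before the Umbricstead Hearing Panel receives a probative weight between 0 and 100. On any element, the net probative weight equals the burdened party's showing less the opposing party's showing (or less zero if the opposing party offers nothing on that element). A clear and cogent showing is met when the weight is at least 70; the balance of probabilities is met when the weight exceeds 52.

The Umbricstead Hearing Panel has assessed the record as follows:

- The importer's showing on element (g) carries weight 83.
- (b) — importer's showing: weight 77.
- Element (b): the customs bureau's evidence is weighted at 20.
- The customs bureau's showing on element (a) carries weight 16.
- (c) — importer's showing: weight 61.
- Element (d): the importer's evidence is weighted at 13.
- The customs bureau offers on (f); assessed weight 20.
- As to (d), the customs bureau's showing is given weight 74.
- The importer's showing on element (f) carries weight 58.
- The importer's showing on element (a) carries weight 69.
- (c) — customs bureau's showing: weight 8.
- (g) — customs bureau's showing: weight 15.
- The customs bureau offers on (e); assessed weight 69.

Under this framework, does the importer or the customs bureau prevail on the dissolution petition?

At Stage 1 the importer must meet the balance of probabilities (weight exceeds 52): on (a) the weight is 69 less the opposing 16 gives net 53, > 52, so (a) meets the standard; on (b) the weight is 77 less the opposing 20 gives net 57, which does exceed 52, so (b) meets the standard; on (c) the weight is 61 less the opposing 8 gives net 53, which does exceed 52, so (c) meets the standard.
  Stage 1 carried; the burden shifts to the customs bureau.
At Stage 2 the customs bureau must meet the balance of probabilities (weight exceeds 52): on (d) the weight is 74 less the opposing 13 gives net 61, > 52, so (d) meets the standard; on (e) the weight is 69, > 52, so (e) meets the standard.
  Stage 2 carried; the burden shifts to the importer.
At Stage 3 the importer must meet the balance of probabilities (weight exceeds 52): on (f) the weight is 58 less the opposing 20 gives net 38, which does not exceed 52, so (f) does not meet the standard.
  Stage 3 not carried; the importer fails its burden.
So the customs bureau prevails.

customs bureau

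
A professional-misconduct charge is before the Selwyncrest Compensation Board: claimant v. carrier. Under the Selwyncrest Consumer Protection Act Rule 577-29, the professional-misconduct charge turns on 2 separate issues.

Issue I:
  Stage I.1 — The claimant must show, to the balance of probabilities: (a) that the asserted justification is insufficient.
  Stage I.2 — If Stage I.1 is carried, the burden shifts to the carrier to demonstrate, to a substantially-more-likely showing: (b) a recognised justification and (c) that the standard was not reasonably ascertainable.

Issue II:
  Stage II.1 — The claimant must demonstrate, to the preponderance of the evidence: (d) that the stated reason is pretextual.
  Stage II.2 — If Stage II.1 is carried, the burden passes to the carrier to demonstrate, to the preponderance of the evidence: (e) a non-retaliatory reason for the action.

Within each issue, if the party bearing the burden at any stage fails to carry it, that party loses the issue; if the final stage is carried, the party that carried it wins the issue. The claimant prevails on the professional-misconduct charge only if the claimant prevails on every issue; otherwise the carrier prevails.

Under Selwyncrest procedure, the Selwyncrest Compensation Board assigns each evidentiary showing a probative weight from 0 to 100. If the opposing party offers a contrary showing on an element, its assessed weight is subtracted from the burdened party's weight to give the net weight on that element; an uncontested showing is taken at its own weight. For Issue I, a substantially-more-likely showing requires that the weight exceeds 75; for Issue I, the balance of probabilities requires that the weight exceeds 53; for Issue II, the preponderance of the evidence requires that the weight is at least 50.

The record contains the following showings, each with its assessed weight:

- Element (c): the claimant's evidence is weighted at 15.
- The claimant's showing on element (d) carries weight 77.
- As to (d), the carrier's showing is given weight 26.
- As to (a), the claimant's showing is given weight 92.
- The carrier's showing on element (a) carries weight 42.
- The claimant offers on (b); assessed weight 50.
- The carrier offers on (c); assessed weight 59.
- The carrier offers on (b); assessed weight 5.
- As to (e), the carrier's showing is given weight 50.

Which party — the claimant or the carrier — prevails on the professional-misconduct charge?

— Issue I —
Stage I.1 (claimant, the balance of probabilities, weight exceeds 53): (a) net 92−42=50 ≤ 53 — fails.
  The claimant does not carry Stage I.1.
The analysis ends at Stage I.1; the carrier prevails on this issue.
— Issue II —
At Stage II.1 the claimant must meet the preponderance of the evidence (weight is at least 50): on (d) the weight is 77 less the opposing 26 gives net 51, ≥ 50, so (d) meets the standard.
  The claimant carries Stage II.1; the carrier now bears the burden.
At Stage II.2 the carrier must meet the preponderance of the evidence (weight is at least 50): on (e) the weight is 50, ≥ 50, so (e) meets the standard.
  The carrier carries the last stage.
Every stage carried; the carrier prevails on this issue.
Per-issue: Issue I → carrier; Issue II → carrier. The claimant must prevail on every issue; overall, the carrier prevails.

carrier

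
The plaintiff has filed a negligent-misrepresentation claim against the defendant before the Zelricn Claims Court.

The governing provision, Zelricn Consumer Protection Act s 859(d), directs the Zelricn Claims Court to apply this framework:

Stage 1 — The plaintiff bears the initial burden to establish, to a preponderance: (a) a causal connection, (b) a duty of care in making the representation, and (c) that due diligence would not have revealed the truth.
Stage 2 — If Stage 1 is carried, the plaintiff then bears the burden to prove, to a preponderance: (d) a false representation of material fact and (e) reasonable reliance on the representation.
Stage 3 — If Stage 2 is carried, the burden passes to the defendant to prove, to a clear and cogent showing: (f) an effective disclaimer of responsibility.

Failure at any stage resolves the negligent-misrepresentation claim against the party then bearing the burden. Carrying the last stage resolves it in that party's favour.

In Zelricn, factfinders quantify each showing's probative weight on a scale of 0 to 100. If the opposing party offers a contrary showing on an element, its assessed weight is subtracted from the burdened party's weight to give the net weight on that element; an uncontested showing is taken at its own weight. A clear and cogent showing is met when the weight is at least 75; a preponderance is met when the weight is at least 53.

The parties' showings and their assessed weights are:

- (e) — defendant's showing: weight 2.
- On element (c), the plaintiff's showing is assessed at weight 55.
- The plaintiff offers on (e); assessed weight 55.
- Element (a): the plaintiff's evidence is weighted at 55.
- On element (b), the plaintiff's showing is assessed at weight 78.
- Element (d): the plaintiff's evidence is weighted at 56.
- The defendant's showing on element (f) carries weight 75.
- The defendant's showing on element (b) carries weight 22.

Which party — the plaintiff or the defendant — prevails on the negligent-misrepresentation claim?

At Stage 1 the plaintiff must meet a preponderance (weight is at least 53): on (a) the weight is 55, ≥ 53, so (a) meets the standard; on (b) the weight is 78 less the opposing 22 gives net 56, ≥ 53, so (b) meets the standard; on (c) the weight is 55, ≥ 53, so (c) meets the standard.
  All elements met. The plaintiff retains the burden for Stage 2.
At Stage 2 the plaintiff must meet a preponderance (weight is at least 53): on (d) the weight is 56, which does reach 53, so (d) meets the standard; on (e) the weight is 55 less the opposing 2 gives net 53, which does reach 53, so (e) meets the standard.
  Stage 2 carried; the burden shifts to the defendant.
At Stage 3 the defendant must meet a clear and cogent showing (weight is at least 75): on (f) the weight is 75, ≥ 75, so (f) meets the standard.
  The defendant carries the last stage.
Every stage carried; the defendant prevails.

defendant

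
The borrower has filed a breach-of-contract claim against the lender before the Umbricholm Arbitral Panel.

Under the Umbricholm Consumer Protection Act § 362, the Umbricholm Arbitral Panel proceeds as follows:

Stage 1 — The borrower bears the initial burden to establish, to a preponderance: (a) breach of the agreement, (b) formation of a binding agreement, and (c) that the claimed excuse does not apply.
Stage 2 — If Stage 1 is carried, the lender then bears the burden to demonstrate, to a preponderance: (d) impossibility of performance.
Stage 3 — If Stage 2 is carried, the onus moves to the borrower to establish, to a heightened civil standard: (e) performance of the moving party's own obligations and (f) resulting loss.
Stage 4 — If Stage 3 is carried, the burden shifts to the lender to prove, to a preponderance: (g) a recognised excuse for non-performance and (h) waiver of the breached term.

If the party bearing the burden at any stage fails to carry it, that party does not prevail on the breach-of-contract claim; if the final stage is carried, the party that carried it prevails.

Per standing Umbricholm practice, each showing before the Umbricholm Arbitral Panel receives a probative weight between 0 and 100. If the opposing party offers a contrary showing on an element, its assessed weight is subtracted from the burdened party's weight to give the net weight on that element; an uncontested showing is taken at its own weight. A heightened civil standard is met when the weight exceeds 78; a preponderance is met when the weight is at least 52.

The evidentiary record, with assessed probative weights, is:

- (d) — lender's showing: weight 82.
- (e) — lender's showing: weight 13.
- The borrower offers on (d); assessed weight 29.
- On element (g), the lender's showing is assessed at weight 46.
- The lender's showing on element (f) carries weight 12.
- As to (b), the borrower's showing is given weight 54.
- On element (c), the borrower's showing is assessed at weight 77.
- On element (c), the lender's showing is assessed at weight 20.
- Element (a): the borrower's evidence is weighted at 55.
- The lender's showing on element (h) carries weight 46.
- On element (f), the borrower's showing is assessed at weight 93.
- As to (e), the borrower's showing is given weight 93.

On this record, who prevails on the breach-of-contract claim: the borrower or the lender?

borrower

Stage 1 — burden on borrower; standard: a preponderance (weight is at least 52).
    (a): 55 ≥ 52 [met]
    (b): 54 ≥ 52 [met]
    (c): 77 − 20 = 57 ≥ 52 [met]
  The borrower carries Stage 1; the lender now bears the burden.
Stage 2 — burden on lender; standard: a preponderance (weight is at least 52).
    (d): 82 − 29 = 53 ≥ 52 [met]
  Stage 2 is satisfied; the onus moves to the borrower.
Stage 3 — burden on borrower; standard: a heightened civil standard (weight exceeds 78).
    (e): 93 − 13 = 80 > 78 [met]
    (f): 93 − 12 = 81 > 78 [met]
  The borrower carries Stage 3; the lender now bears the burden.
Stage 4 — burden on lender; standard: a preponderance (weight is at least 52).
    (g): 46 < 52 [not met]
    (h): 46 < 52 [not met]
  Stage 4 not carried; the lender fails its burden.
So the borrower prevails.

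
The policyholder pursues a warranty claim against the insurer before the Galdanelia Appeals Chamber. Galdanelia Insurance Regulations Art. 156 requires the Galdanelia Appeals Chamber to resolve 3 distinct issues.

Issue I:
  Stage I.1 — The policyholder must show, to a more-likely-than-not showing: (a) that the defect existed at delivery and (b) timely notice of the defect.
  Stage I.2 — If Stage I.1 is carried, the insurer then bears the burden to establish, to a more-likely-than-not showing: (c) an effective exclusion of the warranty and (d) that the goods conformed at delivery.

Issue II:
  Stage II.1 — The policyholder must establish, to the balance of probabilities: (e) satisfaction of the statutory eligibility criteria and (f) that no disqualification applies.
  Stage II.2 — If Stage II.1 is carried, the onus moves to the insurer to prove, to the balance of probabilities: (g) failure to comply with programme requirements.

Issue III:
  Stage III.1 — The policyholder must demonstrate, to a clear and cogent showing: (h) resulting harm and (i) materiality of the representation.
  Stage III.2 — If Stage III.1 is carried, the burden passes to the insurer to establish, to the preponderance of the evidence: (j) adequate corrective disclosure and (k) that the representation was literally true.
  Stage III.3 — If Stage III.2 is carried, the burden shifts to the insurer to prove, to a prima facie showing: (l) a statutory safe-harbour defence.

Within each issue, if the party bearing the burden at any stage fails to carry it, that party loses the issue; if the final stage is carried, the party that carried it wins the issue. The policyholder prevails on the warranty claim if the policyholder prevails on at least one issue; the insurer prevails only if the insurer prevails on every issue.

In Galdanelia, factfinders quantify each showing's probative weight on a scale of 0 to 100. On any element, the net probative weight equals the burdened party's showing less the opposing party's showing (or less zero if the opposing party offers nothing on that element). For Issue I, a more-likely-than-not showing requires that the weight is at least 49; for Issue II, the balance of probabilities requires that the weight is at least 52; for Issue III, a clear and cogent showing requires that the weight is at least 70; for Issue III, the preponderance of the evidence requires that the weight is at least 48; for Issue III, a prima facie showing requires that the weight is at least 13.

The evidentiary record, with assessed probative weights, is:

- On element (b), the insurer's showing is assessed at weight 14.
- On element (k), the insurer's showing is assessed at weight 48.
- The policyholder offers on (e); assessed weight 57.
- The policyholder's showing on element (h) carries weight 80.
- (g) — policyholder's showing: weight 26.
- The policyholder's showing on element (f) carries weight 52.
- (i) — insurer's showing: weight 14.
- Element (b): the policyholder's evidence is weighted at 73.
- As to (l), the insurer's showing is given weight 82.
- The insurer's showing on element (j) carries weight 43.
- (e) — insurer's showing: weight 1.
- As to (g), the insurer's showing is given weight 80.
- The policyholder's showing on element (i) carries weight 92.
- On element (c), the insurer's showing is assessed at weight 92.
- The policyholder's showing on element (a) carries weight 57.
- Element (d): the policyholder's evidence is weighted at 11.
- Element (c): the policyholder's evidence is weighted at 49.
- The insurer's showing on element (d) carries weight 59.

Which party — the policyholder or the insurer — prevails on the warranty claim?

policyholder

— Issue I —
Stage I.1 (policyholder, a more-likely-than-not showing, weight is at least 49): (a) 57 ≥ 49 — meets; (b) net 73−14=59 ≥ 49 — meets.
  All elements met. The burden passes to the insurer.
Stage I.2 (insurer, a more-likely-than-not showing, weight is at least 49): (c) net 92−49=43 < 49 — fails; (d) net 59−11=48 < 49 — fails.
  Stage I.2 not carried; the insurer fails its burden.
The analysis ends at Stage I.2; the policyholder prevails on this issue.
— Issue II —
Stage II.1 (policyholder, the balance of probabilities, weight is at least 52): (e) net 57−1=56 ≥ 52 — meets; (f) 52 ≥ 52 — meets.
  All elements met. The burden passes to the insurer.
Stage II.2 (insurer, the balance of probabilities, weight is at least 52): (g) net 80−26=54 ≥ 52 — meets.
  All elements met at the final stage.
All stages carried — the insurer prevails on this issue.
— Issue III —
Stage III.1 (policyholder, a clear and cogent showing, weight is at least 70): (h) 80 ≥ 70 — meets; (i) net 92−14=78 ≥ 70 — meets.
  The policyholder carries Stage III.1; the insurer now bears the burden.
Stage III.2 (insurer, the preponderance of the evidence, weight is at least 48): (j) 43 < 48 — fails; (k) 48 ≥ 48 — meets.
  The insurer does not carry Stage III.2.
The analysis ends at Stage III.2; the policyholder prevails on this issue.
Per-issue: Issue I → policyholder; Issue II → insurer; Issue III → policyholder. The policyholder must prevail on at least one issue; overall, the policyholder prevails.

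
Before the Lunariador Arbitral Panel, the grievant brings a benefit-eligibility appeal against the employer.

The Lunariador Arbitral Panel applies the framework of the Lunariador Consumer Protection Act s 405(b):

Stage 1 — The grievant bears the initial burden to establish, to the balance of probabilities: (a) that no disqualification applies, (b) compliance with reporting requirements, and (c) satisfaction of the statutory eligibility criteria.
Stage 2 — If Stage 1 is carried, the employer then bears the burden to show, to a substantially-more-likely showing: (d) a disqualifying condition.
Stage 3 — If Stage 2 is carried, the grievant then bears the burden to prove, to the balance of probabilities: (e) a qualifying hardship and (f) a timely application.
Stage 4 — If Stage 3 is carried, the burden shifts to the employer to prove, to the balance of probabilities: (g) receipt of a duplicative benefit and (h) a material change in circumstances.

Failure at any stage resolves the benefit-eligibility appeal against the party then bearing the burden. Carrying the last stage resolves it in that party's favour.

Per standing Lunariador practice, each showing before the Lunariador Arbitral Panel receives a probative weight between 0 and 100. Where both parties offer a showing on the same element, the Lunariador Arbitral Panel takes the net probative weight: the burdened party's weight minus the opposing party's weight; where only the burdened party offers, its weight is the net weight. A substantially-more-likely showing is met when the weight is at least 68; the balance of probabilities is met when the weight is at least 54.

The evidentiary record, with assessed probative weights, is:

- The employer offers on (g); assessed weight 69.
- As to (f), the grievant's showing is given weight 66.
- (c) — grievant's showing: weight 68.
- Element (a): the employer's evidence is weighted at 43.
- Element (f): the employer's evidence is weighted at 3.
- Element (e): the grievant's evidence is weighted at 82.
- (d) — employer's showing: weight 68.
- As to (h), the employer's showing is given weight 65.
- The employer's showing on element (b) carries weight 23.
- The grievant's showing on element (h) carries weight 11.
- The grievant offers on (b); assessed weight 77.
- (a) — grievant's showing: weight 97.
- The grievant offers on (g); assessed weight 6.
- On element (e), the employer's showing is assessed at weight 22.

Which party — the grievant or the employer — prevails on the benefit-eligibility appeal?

Stage 1 — burden on grievant; standard: the balance of probabilities (weight is at least 54).
    (a): 97 − 43 = 54 ≥ 54 [met]
    (b): 77 − 23 = 54 ≥ 54 [met]
    (c): 68 ≥ 54 [met]
  The grievant carries Stage 1; the employer now bears the burden.
Stage 2 — burden on employer; standard: a substantially-more-likely showing (weight is at least 68).
    (d): 68 ≥ 68 [met]
  The employer carries Stage 2; the grievant now bears the burden.
Stage 3 — burden on grievant; standard: the balance of probabilities (weight is at least 54).
    (e): 82 − 22 = 60 ≥ 54 [met]
    (f): 66 − 3 = 63 ≥ 54 [met]
  Stage 3 is satisfied; the onus moves to the employer.
Stage 4 — burden on employer; standard: the balance of probabilities (weight is at least 54).
    (g): 69 − 6 = 63 ≥ 54 [met]
    (h): 65 − 11 = 54 ≥ 54 [met]
  All elements met at the final stage.
Every stage carried; the employer prevails.

employer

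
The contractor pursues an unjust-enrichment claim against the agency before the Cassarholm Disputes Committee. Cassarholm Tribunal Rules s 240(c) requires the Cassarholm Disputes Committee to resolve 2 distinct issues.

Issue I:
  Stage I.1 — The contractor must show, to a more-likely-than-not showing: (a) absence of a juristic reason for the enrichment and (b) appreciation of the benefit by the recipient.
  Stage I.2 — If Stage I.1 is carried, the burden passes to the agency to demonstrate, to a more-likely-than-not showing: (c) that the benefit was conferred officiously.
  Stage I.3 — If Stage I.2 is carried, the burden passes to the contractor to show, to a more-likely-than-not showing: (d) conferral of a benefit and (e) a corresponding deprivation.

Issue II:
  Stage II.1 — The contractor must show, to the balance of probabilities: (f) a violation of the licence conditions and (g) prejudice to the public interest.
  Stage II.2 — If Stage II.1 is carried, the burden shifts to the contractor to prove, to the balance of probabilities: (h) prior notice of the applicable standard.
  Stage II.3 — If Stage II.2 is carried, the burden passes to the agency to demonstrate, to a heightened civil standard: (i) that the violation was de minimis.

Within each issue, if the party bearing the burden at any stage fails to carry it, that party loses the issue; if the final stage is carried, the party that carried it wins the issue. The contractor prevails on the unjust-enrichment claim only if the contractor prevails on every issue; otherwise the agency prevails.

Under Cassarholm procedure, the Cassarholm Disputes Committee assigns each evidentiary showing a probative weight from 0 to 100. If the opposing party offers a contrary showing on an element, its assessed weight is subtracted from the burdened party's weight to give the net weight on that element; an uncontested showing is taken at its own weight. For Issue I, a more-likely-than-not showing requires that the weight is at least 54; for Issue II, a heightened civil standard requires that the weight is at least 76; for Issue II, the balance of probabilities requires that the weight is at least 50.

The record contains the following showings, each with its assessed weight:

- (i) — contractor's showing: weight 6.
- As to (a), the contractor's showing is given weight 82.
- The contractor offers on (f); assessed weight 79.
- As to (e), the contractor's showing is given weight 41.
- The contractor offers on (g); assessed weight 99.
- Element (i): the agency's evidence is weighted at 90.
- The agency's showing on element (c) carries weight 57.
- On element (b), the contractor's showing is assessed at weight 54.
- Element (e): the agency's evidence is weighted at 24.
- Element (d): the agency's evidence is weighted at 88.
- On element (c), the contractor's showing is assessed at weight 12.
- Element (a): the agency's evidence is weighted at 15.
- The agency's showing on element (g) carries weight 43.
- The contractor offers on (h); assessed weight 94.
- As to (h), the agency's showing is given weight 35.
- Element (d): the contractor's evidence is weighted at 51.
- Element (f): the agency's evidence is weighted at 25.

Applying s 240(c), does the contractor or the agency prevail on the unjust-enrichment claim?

agency

— Issue I —
Stage I.1 — burden on contractor; standard: a more-likely-than-not showing (weight is at least 54).
    (a): 82 − 15 = 67 ≥ 54 [met]
    (b): 54 ≥ 54 [met]
  Stage I.1 is satisfied; the onus moves to the agency.
Stage I.2 — burden on agency; standard: a more-likely-than-not showing (weight is at least 54).
    (c): 57 − 12 = 45 < 54 [not met]
  Not every element is met, so the agency fails to carry Stage I.2.
So the contractor prevails on this issue.
— Issue II —
Stage II.1 (contractor, the balance of probabilities, weight is at least 50): (f) net 79−25=54 ≥ 50 — meets; (g) net 99−43=56 ≥ 50 — meets.
  Stage II.1 is satisfied; the contractor continues to bear the burden.
Stage II.2 (contractor, the balance of probabilities, weight is at least 50): (h) net 94−35=59 ≥ 50 — meets.
  Stage II.2 carried; the burden shifts to the agency.
Stage II.3 (agency, a heightened civil standard, weight is at least 76): (i) net 90−6=84 ≥ 76 — meets.
  All elements met at the final stage.
All stages carried — the agency prevails on this issue.
Per-issue: Issue I → contractor; Issue II → agency. The contractor must prevail on every issue; overall, the agency prevails.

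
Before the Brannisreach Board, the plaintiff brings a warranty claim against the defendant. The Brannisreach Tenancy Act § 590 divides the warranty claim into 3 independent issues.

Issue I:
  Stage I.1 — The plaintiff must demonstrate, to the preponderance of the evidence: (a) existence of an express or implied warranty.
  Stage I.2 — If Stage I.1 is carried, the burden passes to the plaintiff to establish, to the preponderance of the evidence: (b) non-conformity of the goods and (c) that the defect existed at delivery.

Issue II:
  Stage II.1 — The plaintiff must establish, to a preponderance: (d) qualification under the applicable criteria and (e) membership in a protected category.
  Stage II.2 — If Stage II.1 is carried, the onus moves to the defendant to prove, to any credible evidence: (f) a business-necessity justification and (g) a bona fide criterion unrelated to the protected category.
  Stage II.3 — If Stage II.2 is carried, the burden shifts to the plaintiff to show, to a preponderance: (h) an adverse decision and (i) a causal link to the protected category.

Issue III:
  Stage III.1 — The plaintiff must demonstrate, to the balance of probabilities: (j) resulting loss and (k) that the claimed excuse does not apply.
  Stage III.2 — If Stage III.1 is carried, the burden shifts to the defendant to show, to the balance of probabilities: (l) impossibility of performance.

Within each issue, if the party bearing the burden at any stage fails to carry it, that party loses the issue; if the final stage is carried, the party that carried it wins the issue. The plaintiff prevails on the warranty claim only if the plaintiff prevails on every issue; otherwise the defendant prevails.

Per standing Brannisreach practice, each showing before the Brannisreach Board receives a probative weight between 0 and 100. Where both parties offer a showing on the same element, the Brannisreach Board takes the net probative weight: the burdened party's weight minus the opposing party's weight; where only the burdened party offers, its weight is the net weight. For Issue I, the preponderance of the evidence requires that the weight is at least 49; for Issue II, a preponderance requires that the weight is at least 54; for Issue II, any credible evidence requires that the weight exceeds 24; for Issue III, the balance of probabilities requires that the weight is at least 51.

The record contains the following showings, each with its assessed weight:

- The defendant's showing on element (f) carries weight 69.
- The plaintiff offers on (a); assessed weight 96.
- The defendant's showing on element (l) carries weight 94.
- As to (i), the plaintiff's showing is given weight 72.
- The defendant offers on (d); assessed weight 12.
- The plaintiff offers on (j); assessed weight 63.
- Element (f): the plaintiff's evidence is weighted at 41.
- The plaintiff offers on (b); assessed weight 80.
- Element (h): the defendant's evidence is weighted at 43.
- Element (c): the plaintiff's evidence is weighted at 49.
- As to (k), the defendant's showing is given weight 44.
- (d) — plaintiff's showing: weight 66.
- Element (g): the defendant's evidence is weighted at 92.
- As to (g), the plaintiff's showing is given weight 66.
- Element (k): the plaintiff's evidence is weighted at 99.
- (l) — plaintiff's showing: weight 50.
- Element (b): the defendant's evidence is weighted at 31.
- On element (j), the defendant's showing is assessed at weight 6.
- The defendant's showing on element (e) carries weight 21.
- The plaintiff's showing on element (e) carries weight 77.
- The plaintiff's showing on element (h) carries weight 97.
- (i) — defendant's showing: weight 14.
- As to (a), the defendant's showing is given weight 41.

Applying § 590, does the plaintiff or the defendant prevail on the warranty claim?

plaintiff

— Issue I —
At Stage I.1 the plaintiff must meet the preponderance of the evidence (weight is at least 49): on (a) the weight is 96 less the opposing 41 gives net 55, which does reach 49, so (a) meets the standard.
  Stage I.1 carried; the burden remains with the plaintiff.
At Stage I.2 the plaintiff must meet the preponderance of the evidence (weight is at least 49): on (b) the weight is 80 less the opposing 31 gives net 49, ≥ 49, so (b) meets the standard; on (c) the weight is 49, ≥ 49, so (c) meets the standard.
  All elements met at the final stage.
With every stage satisfied, the plaintiff prevails on this issue.
— Issue II —
Stage II.1 — burden on plaintiff; standard: a preponderance (weight is at least 54).
    (d): 66 − 12 = 54 ≥ 54 [met]
    (e): 77 − 21 = 56 ≥ 54 [met]
  Stage II.1 carried; the burden shifts to the defendant.
Stage II.2 — burden on defendant; standard: any credible evidence (weight exceeds 24).
    (f): 69 − 41 = 28 > 24 [met]
    (g): 92 − 66 = 26 > 24 [met]
  Stage II.2 carried; the burden shifts to the plaintiff.
Stage II.3 — burden on plaintiff; standard: a preponderance (weight is at least 54).
    (h): 97 − 43 = 54 ≥ 54 [met]
    (i): 72 − 14 = 58 ≥ 54 [met]
  All elements met at the final stage.
Every stage carried; the plaintiff prevails on this issue.
— Issue III —
At Stage III.1 the plaintiff must meet the balance of probabilities (weight is at least 51): on (j) the weight is 63 less the opposing 6 gives net 57, ≥ 51, so (j) meets the standard; on (k) the weight is 99 less the opposing 44 gives net 55, which does reach 51, so (k) meets the standard.
  The plaintiff carries Stage III.1; the defendant now bears the burden.
At Stage III.2 the defendant must meet the balance of probabilities (weight is at least 51): on (l) the weight is 94 less the opposing 50 gives net 44, which does not reach 51, so (l) does not meet the standard.
  Not every element is met, so the defendant fails to carry Stage III.2.
The plaintiff prevails on this issue.
Per-issue: Issue I → plaintiff; Issue II → plaintiff; Issue III → plaintiff. The plaintiff must prevail on every issue; overall, the plaintiff prevails.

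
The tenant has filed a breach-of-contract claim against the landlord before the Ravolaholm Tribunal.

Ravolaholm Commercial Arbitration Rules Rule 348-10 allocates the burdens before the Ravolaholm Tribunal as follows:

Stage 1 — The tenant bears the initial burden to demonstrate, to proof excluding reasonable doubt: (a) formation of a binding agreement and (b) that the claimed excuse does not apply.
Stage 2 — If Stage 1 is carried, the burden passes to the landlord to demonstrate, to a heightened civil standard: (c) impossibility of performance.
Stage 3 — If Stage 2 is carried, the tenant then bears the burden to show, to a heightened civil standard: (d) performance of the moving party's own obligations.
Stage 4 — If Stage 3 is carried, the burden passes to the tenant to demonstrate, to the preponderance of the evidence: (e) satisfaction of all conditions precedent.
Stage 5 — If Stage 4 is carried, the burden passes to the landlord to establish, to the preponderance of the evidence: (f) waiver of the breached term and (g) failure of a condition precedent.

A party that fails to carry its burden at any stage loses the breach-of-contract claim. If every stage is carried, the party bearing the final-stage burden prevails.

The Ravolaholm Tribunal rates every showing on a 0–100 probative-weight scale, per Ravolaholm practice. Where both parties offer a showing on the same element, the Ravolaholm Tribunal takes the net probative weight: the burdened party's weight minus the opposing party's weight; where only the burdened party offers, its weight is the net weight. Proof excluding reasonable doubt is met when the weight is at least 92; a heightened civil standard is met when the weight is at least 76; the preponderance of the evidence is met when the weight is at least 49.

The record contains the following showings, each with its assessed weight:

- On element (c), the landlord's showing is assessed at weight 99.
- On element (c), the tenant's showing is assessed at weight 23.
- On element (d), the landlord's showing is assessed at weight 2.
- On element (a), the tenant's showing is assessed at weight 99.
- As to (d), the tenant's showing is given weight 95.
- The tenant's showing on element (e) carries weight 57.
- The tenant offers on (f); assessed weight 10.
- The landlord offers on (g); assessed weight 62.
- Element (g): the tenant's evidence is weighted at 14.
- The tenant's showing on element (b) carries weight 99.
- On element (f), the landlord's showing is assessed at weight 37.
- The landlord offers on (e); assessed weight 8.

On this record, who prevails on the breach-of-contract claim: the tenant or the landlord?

tenant

Stage 1 — burden on tenant; standard: proof excluding reasonable doubt (weight is at least 92).
    (a): 99 ≥ 92 [met]
    (b): 99 ≥ 92 [met]
  Stage 1 carried; the burden shifts to the landlord.
Stage 2 — burden on landlord; standard: a heightened civil standard (weight is at least 76).
    (c): 99 − 23 = 76 ≥ 76 [met]
  All elements met. The burden passes to the tenant.
Stage 3 — burden on tenant; standard: a heightened civil standard (weight is at least 76).
    (d): 95 − 2 = 93 ≥ 76 [met]
  All elements met. The tenant retains the burden for Stage 4.
Stage 4 — burden on tenant; standard: the preponderance of the evidence (weight is at least 49).
    (e): 57 − 8 = 49 ≥ 49 [met]
  Stage 4 is satisfied; the onus moves to the landlord.
Stage 5 — burden on landlord; standard: the preponderance of the evidence (weight is at least 49).
    (f): 37 − 10 = 27 < 49 [not met]
    (g): 62 − 14 = 48 < 49 [not met]
  Not every element is met, so the landlord fails to carry Stage 5.
The tenant prevails.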